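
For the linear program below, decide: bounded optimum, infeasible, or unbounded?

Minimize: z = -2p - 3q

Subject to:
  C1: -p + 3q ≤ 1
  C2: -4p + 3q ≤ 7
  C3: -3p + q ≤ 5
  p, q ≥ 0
Feasible point: (0, 0) satisfies every constraint, so the LP is feasible.
Direction d = (1, 0): for each constraint row a, a·d ≤ 0 —
  (-1)(1) + (3)(0) = -1 ≤ 0
  (-4)(1) + (3)(0) = -4 ≤ 0
  (-3)(1) + (1)(0) = -3 ≤ 0
and d ≥ 0, so (0, 0) + t·d stays feasible for every t ≥ 0. Along this ray z = -2p - 3q changes by -2 per unit t, so z → −∞.

The LP is unbounded; z can be made arbitrarily small.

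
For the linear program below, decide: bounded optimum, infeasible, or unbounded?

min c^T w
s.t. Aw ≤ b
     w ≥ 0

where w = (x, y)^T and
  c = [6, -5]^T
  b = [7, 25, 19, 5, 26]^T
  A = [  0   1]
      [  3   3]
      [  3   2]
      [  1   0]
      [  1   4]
The point (0, 6.5) satisfies every constraint, so the LP is feasible; the constraints give x ≤ 5 and y ≤ 7, which with x, y ≥ 0 keep the feasible region inside a bounded box. A feasible, bounded LP attains a finite optimum at a vertex.

Evaluating z = 6x - 5y at each vertex:
  (0, 0): z = 0
  (5, 0): z = 30
  (5, 2): z = 20
  (2.4, 5.9): z = -15.1
  (0, 6.5): z = -32.5

Feasible with finite optimum z* = -32.5 at (0, 6.5).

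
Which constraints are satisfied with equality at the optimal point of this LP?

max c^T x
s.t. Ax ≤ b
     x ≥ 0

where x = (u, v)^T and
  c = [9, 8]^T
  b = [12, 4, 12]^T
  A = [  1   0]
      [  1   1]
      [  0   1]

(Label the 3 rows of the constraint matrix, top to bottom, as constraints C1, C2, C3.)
Optimal: u = 4, v = 0
Slack at optimum:
  C1: slack = 8
  C2: slack = 0 (binding)
  C3: slack = 12
  u ≥ 0: u = 4
  v ≥ 0: v = 0 (binding)
Binding constraints: C2, v ≥ 0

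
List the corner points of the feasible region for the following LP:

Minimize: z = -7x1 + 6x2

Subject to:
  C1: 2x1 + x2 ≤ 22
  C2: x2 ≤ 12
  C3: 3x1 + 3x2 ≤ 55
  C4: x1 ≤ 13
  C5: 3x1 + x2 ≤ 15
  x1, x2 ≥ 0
Each vertex is the intersection of two constraint boundaries that also satisfies all remaining constraints:
  x1 = 0 and x2 = 0 → (0, 0)
  3x1 + x2 = 15 and x2 = 0 → (5, 0)
  x2 = 12 and 3x1 + x2 = 15 → (1, 12)
  x2 = 12 and x1 = 0 → (0, 12)

Vertices: (0, 0), (5, 0), (1, 12), (0, 12)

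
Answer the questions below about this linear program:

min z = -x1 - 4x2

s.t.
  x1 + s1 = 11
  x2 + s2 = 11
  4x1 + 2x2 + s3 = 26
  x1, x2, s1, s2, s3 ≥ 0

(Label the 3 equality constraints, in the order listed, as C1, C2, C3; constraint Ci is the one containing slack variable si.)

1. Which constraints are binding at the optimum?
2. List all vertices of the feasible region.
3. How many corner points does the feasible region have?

1. C2, C3
2. (0, 0), (6.5, 0), (1, 11), (0, 11)
3. 4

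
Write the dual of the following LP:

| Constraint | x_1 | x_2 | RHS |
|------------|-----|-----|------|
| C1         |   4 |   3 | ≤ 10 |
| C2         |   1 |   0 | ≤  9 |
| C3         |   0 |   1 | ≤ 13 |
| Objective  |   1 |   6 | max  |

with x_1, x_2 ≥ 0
Minimize: z = 10y1 + 9y2 + 13y3

Subject to:
  C1: -4y1 - y2 ≤ -1
  C2: -3y1 - y3 ≤ -6
  y1, y2, y3 ≥ 0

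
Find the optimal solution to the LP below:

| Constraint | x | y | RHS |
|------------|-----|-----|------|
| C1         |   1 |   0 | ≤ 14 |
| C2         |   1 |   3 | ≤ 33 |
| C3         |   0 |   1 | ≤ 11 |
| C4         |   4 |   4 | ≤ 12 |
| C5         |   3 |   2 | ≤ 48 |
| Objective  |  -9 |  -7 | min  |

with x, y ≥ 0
Each vertex is the intersection of two constraint boundaries that also satisfies all remaining constraints:
  x = 0 and y = 0 → (0, 0)
  4x + 4y = 12 and y = 0 → (3, 0)
  4x + 4y = 12 and x = 0 → (0, 3)

Evaluating z = -9x - 7y at each vertex:
  (0, 0): z = 0
  (3, 0): z = -27
  (0, 3): z = -21

The minimum is at (3, 0) with z = -27.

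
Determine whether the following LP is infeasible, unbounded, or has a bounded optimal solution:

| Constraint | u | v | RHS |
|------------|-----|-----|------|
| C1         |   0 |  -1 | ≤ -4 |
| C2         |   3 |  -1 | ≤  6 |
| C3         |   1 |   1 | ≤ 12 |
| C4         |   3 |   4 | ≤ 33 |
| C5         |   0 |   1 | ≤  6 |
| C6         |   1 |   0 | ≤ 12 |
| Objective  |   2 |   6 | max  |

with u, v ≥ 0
The point (3, 6) satisfies every constraint, so the LP is feasible; the constraints give u ≤ 12 and v ≤ 6, which with u, v ≥ 0 keep the feasible region inside a bounded box. A feasible, bounded LP attains a finite optimum at a vertex.

Bounded optimum: z* = 42 at (3, 6).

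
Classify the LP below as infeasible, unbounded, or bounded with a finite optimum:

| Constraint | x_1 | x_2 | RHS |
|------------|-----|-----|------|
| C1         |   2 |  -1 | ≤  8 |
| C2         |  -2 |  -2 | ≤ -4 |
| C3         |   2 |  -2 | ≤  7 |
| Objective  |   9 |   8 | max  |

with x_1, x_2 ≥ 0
Feasible point: (0, 2) satisfies every constraint, so the LP is feasible.
Direction d = (0, 1): for each constraint row a, a·d ≤ 0 —
  (2)(0) + (-1)(1) = -1 ≤ 0
  (-2)(0) + (-2)(1) = -2 ≤ 0
  (2)(0) + (-2)(1) = -2 ≤ 0
and d ≥ 0, so (0, 2) + t·d stays feasible for every t ≥ 0. Along this ray z = 9x_1 + 8x_2 changes by 8 per unit t, so z → +∞.

The LP is unbounded; z can be made arbitrarily large.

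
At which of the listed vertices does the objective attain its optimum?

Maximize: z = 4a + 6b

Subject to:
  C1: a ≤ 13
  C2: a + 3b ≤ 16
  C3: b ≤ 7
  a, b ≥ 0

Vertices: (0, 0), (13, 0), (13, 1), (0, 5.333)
(13, 1) with z = 58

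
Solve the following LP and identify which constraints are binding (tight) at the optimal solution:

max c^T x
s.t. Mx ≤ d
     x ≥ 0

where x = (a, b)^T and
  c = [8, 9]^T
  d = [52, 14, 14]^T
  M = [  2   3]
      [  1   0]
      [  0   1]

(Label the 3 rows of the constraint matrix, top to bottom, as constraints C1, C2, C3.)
Optimal: a = 14, b = 8
Binding: C1, C2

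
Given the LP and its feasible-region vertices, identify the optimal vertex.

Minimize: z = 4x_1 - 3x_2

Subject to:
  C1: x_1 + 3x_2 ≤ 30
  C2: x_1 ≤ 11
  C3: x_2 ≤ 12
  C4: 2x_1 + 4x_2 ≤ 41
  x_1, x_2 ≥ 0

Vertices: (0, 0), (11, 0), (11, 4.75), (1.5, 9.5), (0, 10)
Evaluating z = 4x_1 - 3x_2 at each vertex:
  (0, 0): z = 0
  (11, 0): z = 44
  (11, 4.75): z = 29.75
  (1.5, 9.5): z = -22.5
  (0, 10): z = -30

The smallest value is z = -30, attained at (0, 10).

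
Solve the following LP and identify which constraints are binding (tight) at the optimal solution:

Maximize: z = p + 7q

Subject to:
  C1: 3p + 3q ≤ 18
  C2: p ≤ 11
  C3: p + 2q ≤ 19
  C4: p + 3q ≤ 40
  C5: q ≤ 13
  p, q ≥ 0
Optimal: p = 0, q = 6
Binding: C1, p ≥ 0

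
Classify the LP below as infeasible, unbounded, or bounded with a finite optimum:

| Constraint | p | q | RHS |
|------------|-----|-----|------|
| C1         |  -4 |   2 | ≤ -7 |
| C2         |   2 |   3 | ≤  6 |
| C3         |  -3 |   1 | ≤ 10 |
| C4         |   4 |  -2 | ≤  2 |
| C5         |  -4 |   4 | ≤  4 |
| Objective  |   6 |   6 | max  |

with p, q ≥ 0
C4 requires 4p - 2q ≤ 2, while C1 (-4p + 2q ≤ -7) is equivalent to 4p - 2q ≥ 7. Together they would need 7 ≤ 4p - 2q ≤ 2, which is impossible since 7 > 2. No point satisfies all constraints.

Infeasible — the constraint set is empty.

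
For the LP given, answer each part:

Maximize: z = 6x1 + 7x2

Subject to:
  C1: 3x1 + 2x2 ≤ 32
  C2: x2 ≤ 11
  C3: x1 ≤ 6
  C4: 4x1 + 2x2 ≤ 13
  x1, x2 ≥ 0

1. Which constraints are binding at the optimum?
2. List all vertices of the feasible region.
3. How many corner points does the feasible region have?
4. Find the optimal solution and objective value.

1. C4, x1 ≥ 0
2. (0, 0), (3.25, 0), (0, 6.5)
3. 3
4. x1 = 0, x2 = 6.5, z = 45.5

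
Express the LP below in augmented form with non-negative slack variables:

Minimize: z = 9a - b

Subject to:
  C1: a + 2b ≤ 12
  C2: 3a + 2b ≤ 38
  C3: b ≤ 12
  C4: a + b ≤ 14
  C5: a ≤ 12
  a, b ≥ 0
min z = 9a - b

s.t.
  a + 2b + s1 = 12
  3a + 2b + s2 = 38
  b + s3 = 12
  a + b + s4 = 14
  a + s5 = 12
  a, b, s1, s2, s3, s4, s5 ≥ 0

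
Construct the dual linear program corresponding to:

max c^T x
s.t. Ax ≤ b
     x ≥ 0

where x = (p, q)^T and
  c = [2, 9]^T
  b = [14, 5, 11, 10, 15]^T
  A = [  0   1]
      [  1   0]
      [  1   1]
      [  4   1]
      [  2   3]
Minimize: z = 14y1 + 5y2 + 11y3 + 10y4 + 15y5

Subject to:
  C1: -y2 - y3 - 4y4 - 2y5 ≤ -2
  C2: -y1 - y3 - y4 - 3y5 ≤ -9
  y1, y2, y3, y4, y5 ≥ 0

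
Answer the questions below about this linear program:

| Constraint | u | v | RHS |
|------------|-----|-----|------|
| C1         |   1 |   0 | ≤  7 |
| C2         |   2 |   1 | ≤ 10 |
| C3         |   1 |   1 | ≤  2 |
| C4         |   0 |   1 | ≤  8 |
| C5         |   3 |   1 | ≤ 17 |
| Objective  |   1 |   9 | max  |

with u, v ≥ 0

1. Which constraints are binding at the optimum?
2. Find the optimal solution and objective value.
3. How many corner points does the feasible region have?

1. C3, u ≥ 0
2. u = 0, v = 2, z = 18
3. 3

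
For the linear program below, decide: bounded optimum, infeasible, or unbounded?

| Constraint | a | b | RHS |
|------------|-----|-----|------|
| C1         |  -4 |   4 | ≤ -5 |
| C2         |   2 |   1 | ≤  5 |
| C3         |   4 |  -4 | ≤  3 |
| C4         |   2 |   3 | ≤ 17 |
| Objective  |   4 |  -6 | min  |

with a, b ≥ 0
C3 requires 4a - 4b ≤ 3, while C1 (-4a + 4b ≤ -5) is equivalent to 4a - 4b ≥ 5. Together they would need 5 ≤ 4a - 4b ≤ 3, which is impossible since 5 > 3. No point satisfies all constraints.

The feasible region is empty; the LP is infeasible.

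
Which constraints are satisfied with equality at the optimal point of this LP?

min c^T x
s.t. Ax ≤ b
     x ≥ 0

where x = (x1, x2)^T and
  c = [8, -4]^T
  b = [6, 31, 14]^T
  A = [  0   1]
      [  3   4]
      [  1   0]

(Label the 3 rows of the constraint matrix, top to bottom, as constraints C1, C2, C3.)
Optimal: x1 = 0, x2 = 6
Slack at optimum:
  C1: slack = 0 (binding)
  C2: slack = 7
  C3: slack = 14
  x1 ≥ 0: x1 = 0 (binding)
  x2 ≥ 0: x2 = 6
Binding constraints: C1, x1 ≥ 0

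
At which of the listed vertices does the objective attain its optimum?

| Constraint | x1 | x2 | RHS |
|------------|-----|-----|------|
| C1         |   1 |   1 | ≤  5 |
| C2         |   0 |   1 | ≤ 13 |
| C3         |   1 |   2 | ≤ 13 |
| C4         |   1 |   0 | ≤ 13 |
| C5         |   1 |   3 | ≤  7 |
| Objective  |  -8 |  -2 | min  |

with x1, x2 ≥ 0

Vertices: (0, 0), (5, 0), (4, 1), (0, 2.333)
(5, 0) with z = -40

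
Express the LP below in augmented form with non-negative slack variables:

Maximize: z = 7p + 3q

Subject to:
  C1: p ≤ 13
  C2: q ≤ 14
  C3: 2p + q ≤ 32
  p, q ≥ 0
max z = 7p + 3q

s.t.
  p + s1 = 13
  q + s2 = 14
  2p + q + s3 = 32
  p, q, s1, s2, s3 ≥ 0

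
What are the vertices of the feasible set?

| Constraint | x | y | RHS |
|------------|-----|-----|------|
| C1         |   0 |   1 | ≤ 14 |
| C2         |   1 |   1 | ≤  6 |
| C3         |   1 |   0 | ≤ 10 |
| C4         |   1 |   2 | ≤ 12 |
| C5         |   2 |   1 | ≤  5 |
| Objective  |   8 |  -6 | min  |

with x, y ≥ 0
Each vertex is the intersection of two constraint boundaries that also satisfies all remaining constraints:
  x = 0 and y = 0 → (0, 0)
  2x + y = 5 and y = 0 → (2.5, 0)
  2x + y = 5 and x = 0 → (0, 5)

Vertices: (0, 0), (2.5, 0), (0, 5)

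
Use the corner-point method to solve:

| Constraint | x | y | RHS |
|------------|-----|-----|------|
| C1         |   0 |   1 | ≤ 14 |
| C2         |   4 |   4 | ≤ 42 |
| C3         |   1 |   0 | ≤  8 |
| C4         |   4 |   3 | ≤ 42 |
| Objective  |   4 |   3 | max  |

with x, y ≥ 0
Each vertex is the intersection of two constraint boundaries that also satisfies all remaining constraints:
  x = 0 and y = 0 → (0, 0)
  x = 8 and y = 0 → (8, 0)
  4x + 4y = 42 and x = 8 → (8, 2.5)
  4x + 4y = 42 and x = 0 → (0, 10.5)

Evaluating z = 4x + 3y at each vertex:
  (0, 0): z = 0
  (8, 0): z = 32
  (8, 2.5): z = 39.5
  (0, 10.5): z = 31.5

The maximum is at (8, 2.5) with z = 39.5.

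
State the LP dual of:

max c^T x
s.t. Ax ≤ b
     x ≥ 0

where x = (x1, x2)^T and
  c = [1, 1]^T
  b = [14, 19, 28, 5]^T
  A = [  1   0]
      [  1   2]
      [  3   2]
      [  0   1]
Minimize: z = 14y1 + 19y2 + 28y3 + 5y4

Subject to:
  C1: -y1 - y2 - 3y3 ≤ -1
  C2: -2y2 - 2y3 - y4 ≤ -1
  y1, y2, y3, y4 ≥ 0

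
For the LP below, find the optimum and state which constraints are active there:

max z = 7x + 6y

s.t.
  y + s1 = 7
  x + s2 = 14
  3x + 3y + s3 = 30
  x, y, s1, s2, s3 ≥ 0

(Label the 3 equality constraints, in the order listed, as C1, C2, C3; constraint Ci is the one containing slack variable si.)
Optimal: x = 10, y = 0
Slack at optimum:
  C1: slack = 7
  C2: slack = 4
  C3: slack = 0 (binding)
  x ≥ 0: x = 10
  y ≥ 0: y = 0 (binding)
Binding constraints: C3, y ≥ 0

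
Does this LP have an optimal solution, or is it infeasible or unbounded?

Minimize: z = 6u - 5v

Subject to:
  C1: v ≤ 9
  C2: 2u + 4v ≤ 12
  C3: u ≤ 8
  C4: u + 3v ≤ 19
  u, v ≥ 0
The point (0, 3) satisfies every constraint, so the LP is feasible; the constraints give u ≤ 8 and v ≤ 9, which with u, v ≥ 0 keep the feasible region inside a bounded box. A feasible, bounded LP attains a finite optimum at a vertex.

The LP has an optimal solution: (0, 3) with z = -15.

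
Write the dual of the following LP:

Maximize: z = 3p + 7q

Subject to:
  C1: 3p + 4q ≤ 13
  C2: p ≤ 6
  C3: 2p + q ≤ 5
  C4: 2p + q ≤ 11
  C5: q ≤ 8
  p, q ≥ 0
Minimize: z = 13y1 + 6y2 + 5y3 + 11y4 + 8y5

Subject to:
  C1: -3y1 - y2 - 2y3 - 2y4 ≤ -3
  C2: -4y1 - y3 - y4 - y5 ≤ -7
  y1, y2, y3, y4, y5 ≥ 0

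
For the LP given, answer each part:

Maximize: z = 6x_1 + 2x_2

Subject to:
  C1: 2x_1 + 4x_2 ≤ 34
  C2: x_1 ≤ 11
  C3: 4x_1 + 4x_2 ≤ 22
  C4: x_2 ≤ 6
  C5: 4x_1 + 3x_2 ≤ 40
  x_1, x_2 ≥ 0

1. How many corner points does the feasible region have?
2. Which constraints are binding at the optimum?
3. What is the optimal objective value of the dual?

1. 3
2. C3, x_2 ≥ 0
3. 33 (by strong duality, equal to the primal optimum)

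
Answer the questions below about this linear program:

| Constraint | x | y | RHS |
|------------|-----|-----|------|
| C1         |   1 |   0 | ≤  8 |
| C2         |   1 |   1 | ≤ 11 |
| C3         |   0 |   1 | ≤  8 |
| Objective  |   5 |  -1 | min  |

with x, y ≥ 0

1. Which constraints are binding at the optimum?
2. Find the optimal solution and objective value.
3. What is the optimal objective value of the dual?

1. C3, x ≥ 0
2. x = 0, y = 8, z = -8
3. -8 (by strong duality, equal to the primal optimum)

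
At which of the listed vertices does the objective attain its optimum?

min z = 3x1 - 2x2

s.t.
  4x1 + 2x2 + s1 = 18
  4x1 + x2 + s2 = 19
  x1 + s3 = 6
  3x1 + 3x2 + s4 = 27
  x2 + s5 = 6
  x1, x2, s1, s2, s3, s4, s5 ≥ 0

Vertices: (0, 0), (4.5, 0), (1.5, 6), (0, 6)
(0, 6) with z = -12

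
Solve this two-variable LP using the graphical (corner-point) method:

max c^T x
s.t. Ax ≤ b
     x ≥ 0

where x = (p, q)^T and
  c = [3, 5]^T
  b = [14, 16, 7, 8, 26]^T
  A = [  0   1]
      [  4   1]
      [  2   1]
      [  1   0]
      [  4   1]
p = 0, q = 7, z = 35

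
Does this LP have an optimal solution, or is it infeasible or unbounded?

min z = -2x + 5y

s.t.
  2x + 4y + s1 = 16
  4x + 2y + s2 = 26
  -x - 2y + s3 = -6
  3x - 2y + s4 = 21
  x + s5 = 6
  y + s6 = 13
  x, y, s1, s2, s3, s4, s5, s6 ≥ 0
The point (6, 0) satisfies every constraint, so the LP is feasible; the constraints give x ≤ 6 and y ≤ 13, which with x, y ≥ 0 keep the feasible region inside a bounded box. A feasible, bounded LP attains a finite optimum at a vertex.

Evaluating z = -2x + 5y at each vertex:
  (6, 0): z = -12
  (6, 1): z = -7
  (0, 4): z = 20
  (0, 3): z = 15

Bounded optimum: z* = -12 at (6, 0).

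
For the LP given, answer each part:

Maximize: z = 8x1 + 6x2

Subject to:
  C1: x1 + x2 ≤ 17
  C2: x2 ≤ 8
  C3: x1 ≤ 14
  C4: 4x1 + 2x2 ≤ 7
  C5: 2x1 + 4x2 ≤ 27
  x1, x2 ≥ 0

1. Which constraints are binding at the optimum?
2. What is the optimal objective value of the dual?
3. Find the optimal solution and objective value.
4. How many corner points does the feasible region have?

1. C4, x1 ≥ 0
2. 21 (by strong duality, equal to the primal optimum)
3. x1 = 0, x2 = 3.5, z = 21
4. 3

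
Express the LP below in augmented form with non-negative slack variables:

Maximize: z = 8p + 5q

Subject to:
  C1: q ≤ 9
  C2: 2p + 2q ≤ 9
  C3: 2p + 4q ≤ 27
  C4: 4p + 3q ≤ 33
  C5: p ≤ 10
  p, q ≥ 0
max z = 8p + 5q

s.t.
  q + s1 = 9
  2p + 2q + s2 = 9
  2p + 4q + s3 = 27
  4p + 3q + s4 = 33
  p + s5 = 10
  p, q, s1, s2, s3, s4, s5 ≥ 0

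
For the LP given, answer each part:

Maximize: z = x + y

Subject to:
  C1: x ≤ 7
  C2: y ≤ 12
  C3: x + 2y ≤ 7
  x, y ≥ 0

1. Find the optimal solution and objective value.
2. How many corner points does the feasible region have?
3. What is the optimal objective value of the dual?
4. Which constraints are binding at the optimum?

1. x = 7, y = 0, z = 7
2. 3
3. 7 (by strong duality, equal to the primal optimum)
4. C1, C3, y ≥ 0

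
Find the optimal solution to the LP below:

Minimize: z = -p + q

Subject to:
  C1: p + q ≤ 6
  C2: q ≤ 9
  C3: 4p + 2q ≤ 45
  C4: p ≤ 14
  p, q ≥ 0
Each vertex is the intersection of two constraint boundaries that also satisfies all remaining constraints:
  p = 0 and q = 0 → (0, 0)
  p + q = 6 and q = 0 → (6, 0)
  p + q = 6 and p = 0 → (0, 6)

Evaluating z = -p + q at each vertex:
  (0, 0): z = 0
  (6, 0): z = -6
  (0, 6): z = 6

The minimum is at (6, 0) with z = -6.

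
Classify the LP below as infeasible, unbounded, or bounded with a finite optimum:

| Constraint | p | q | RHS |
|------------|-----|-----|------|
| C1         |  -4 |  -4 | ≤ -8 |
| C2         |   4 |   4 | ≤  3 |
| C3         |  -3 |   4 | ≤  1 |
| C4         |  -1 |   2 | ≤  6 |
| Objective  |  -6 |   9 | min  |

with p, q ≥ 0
C2 requires 4p + 4q ≤ 3, while C1 (-4p - 4q ≤ -8) is equivalent to 4p + 4q ≥ 8. Together they would need 8 ≤ 4p + 4q ≤ 3, which is impossible since 8 > 3. No point satisfies all constraints.

Infeasible: no point satisfies all constraints simultaneously.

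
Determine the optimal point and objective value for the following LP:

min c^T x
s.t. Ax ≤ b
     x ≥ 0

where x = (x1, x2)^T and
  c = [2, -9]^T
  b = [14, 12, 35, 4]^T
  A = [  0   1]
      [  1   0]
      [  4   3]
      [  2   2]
x1 = 0, x2 = 2, z = -18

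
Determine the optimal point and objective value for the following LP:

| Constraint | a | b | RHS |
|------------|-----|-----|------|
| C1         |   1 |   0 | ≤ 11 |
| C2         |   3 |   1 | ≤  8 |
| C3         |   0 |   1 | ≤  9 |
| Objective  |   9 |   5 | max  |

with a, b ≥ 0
a = 0, b = 8, z = 40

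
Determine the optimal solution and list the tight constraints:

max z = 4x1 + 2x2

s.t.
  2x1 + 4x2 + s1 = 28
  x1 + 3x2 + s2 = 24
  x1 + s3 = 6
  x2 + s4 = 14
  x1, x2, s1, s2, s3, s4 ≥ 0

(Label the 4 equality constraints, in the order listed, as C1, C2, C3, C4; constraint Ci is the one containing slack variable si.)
Optimal: x1 = 6, x2 = 4
Binding: C1, C3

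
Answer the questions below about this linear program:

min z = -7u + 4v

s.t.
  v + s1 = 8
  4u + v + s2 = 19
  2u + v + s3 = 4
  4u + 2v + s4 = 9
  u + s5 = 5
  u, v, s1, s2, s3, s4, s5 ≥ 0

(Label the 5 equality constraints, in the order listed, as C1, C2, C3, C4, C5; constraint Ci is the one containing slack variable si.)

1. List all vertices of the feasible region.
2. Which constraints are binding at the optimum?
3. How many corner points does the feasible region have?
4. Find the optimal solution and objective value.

1. (0, 0), (2, 0), (0, 4)
2. C3, v ≥ 0
3. 3
4. u = 2, v = 0, z = -14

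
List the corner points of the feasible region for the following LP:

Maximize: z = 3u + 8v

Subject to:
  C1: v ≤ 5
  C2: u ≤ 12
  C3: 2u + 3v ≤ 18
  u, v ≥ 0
Each vertex is the intersection of two constraint boundaries that also satisfies all remaining constraints:
  u = 0 and v = 0 → (0, 0)
  2u + 3v = 18 and v = 0 → (9, 0)
  v = 5 and 2u + 3v = 18 → (1.5, 5)
  v = 5 and u = 0 → (0, 5)

Vertices: (0, 0), (9, 0), (1.5, 5), (0, 5)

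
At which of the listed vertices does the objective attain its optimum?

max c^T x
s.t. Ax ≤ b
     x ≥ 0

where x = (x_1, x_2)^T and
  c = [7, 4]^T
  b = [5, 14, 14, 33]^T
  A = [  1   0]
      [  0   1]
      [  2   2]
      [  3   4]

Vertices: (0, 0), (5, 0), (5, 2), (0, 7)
Evaluating z = 7x_1 + 4x_2 at each vertex:
  (0, 0): z = 0
  (5, 0): z = 35
  (5, 2): z = 43
  (0, 7): z = 28

The largest value is z = 43, attained at (5, 2).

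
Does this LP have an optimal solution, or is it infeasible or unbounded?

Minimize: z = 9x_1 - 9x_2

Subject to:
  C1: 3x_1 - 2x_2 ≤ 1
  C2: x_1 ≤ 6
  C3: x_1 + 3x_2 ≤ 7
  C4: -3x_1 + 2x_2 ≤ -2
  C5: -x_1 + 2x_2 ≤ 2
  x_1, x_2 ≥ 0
C1 requires 3x_1 - 2x_2 ≤ 1, while C4 (-3x_1 + 2x_2 ≤ -2) is equivalent to 3x_1 - 2x_2 ≥ 2. Together they would need 2 ≤ 3x_1 - 2x_2 ≤ 1, which is impossible since 2 > 1. No point satisfies all constraints.

Infeasible — the constraint set is empty.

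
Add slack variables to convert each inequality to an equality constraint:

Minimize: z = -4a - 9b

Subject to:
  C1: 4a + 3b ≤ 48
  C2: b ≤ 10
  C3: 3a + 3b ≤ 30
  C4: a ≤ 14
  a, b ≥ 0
min z = -4a - 9b

s.t.
  4a + 3b + s1 = 48
  b + s2 = 10
  3a + 3b + s3 = 30
  a + s4 = 14
  a, b, s1, s2, s3, s4 ≥ 0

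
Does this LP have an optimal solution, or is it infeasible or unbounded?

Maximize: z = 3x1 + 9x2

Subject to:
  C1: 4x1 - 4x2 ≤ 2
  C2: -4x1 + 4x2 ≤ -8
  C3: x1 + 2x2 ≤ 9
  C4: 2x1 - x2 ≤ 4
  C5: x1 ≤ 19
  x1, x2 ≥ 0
C1 requires 4x1 - 4x2 ≤ 2, while C2 (-4x1 + 4x2 ≤ -8) is equivalent to 4x1 - 4x2 ≥ 8. Together they would need 8 ≤ 4x1 - 4x2 ≤ 2, which is impossible since 8 > 2. No point satisfies all constraints.

Infeasible: no point satisfies all constraints simultaneously.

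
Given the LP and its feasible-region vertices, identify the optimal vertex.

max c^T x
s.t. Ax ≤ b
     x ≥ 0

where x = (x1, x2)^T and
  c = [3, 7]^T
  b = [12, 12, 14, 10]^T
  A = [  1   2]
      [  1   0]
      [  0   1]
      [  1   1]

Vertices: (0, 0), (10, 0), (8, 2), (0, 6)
(0, 6) with z = 42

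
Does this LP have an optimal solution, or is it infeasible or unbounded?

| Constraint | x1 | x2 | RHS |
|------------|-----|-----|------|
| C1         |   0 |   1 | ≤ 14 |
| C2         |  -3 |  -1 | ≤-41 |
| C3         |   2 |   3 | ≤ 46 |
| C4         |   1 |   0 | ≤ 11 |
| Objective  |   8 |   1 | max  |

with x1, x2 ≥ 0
The point (11, 8) satisfies every constraint, so the LP is feasible; the constraints give x1 ≤ 11 and x2 ≤ 14, which with x1, x2 ≥ 0 keep the feasible region inside a bounded box. A feasible, bounded LP attains a finite optimum at a vertex.

Bounded optimum: z* = 96 at (11, 8).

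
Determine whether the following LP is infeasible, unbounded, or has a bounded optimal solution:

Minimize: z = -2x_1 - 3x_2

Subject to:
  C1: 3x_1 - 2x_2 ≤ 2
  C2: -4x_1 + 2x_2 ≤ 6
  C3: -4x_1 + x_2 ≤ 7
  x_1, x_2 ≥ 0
Feasible point: (0, 0) satisfies every constraint, so the LP is feasible.
Direction d = (2, 3): for each constraint row a, a·d ≤ 0 —
  (3)(2) + (-2)(3) = 0 ≤ 0
  (-4)(2) + (2)(3) = -2 ≤ 0
  (-4)(2) + (1)(3) = -5 ≤ 0
and d ≥ 0, so (0, 0) + t·d stays feasible for every t ≥ 0. Along this ray z = -2x_1 - 3x_2 changes by -13 per unit t, so z → −∞.

Unbounded: there is a feasible ray along which z → −∞.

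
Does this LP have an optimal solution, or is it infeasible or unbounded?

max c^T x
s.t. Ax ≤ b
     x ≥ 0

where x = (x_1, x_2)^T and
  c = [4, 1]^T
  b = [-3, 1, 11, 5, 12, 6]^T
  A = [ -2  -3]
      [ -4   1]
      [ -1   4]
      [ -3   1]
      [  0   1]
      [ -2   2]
Feasible point: (0, 1) satisfies every constraint, so the LP is feasible.
Direction d = (1, 0): for each constraint row a, a·d ≤ 0 —
  (-2)(1) + (-3)(0) = -2 ≤ 0
  (-4)(1) + (1)(0) = -4 ≤ 0
  (-1)(1) + (4)(0) = -1 ≤ 0
  (-3)(1) + (1)(0) = -3 ≤ 0
  (0)(1) + (1)(0) = 0 ≤ 0
  (-2)(1) + (2)(0) = -2 ≤ 0
and d ≥ 0, so (0, 1) + t·d stays feasible for every t ≥ 0. Along this ray z = 4x_1 + x_2 changes by 4 per unit t, so z → +∞.

Unbounded: there is a feasible ray along which z → +∞.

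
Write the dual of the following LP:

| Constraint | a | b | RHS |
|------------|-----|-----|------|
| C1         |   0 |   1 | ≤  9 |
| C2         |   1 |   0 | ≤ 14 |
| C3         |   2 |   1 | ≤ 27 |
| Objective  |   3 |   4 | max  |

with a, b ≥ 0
Minimize: z = 9y1 + 14y2 + 27y3

Subject to:
  C1: -y2 - 2y3 ≤ -3
  C2: -y1 - y3 ≤ -4
  y1, y2, y3 ≥ 0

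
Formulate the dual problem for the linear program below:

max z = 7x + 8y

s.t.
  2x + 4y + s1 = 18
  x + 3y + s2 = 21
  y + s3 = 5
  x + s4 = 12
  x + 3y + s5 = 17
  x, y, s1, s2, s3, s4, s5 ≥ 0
Minimize: z = 18y1 + 21y2 + 5y3 + 12y4 + 17y5

Subject to:
  C1: -2y1 - y2 - y4 - y5 ≤ -7
  C2: -4y1 - 3y2 - y3 - 3y5 ≤ -8
  y1, y2, y3, y4, y5 ≥ 0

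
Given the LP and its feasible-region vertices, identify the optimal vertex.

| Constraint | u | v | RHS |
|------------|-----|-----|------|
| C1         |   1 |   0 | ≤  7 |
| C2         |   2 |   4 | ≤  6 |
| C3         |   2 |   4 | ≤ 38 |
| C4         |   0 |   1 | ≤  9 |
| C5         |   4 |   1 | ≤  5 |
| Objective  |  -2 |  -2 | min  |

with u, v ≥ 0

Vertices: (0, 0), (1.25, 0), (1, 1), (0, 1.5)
(1, 1) with z = -4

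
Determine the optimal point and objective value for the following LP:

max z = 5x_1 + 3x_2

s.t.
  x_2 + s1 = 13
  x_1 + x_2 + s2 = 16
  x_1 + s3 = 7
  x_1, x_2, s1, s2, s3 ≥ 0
Each vertex is the intersection of two constraint boundaries that also satisfies all remaining constraints:
  x_1 = 0 and x_2 = 0 → (0, 0)
  x_1 = 7 and x_2 = 0 → (7, 0)
  x_1 + x_2 = 16 and x_1 = 7 → (7, 9)
  x_2 = 13 and x_1 + x_2 = 16 → (3, 13)
  x_2 = 13 and x_1 = 0 → (0, 13)

Evaluating z = 5x_1 + 3x_2 at each vertex:
  (0, 0): z = 0
  (7, 0): z = 35
  (7, 9): z = 62
  (3, 13): z = 54
  (0, 13): z = 39

The maximum is at (7, 9) with z = 62.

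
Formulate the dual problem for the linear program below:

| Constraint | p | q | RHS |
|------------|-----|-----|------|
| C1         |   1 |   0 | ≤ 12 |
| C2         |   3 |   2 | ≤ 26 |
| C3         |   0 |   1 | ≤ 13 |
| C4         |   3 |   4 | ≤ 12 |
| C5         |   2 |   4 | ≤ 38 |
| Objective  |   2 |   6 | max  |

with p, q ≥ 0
Minimize: z = 12y1 + 26y2 + 13y3 + 12y4 + 38y5

Subject to:
  C1: -y1 - 3y2 - 3y4 - 2y5 ≤ -2
  C2: -2y2 - y3 - 4y4 - 4y5 ≤ -6
  y1, y2, y3, y4, y5 ≥ 0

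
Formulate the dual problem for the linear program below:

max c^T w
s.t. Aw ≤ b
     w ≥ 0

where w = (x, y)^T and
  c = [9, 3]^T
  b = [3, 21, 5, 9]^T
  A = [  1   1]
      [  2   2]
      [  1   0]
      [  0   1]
Minimize: z = 3y1 + 21y2 + 5y3 + 9y4

Subject to:
  C1: -y1 - 2y2 - y3 ≤ -9
  C2: -y1 - 2y2 - y4 ≤ -3
  y1, y2, y3, y4 ≥ 0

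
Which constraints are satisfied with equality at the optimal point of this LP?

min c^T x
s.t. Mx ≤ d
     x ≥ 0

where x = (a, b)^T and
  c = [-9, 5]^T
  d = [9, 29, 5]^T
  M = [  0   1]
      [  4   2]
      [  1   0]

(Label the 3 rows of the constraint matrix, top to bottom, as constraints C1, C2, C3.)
Optimal: a = 5, b = 0
Slack at optimum:
  C1: slack = 9
  C2: slack = 9
  C3: slack = 0 (binding)
  a ≥ 0: a = 5
  b ≥ 0: b = 0 (binding)
Binding constraints: C3, b ≥ 0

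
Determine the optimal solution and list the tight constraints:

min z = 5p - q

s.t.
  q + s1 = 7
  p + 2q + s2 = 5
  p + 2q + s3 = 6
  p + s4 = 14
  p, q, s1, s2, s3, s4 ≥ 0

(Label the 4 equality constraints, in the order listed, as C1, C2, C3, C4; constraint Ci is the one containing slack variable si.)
Optimal: p = 0, q = 2.5
Binding: C2, p ≥ 0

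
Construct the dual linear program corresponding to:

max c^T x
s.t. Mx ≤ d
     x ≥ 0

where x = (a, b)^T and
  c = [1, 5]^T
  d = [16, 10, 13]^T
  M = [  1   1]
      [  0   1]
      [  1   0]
Minimize: z = 16y1 + 10y2 + 13y3

Subject to:
  C1: -y1 - y3 ≤ -1
  C2: -y1 - y2 ≤ -5
  y1, y2, y3 ≥ 0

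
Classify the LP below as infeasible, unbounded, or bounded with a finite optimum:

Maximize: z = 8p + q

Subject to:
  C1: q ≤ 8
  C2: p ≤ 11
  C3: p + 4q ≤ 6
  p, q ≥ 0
The point (6, 0) satisfies every constraint, so the LP is feasible; the constraints give p ≤ 11 and q ≤ 8, which with p, q ≥ 0 keep the feasible region inside a bounded box. A feasible, bounded LP attains a finite optimum at a vertex.

Feasible with finite optimum z* = 48 at (6, 0).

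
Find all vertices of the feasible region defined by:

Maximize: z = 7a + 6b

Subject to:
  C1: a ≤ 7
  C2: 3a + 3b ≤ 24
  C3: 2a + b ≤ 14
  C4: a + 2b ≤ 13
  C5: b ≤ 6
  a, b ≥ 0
Each vertex is the intersection of two constraint boundaries that also satisfies all remaining constraints:
  a = 0 and b = 0 → (0, 0)
  a = 7 and 2a + b = 14 → (7, 0)
  3a + 3b = 24 and 2a + b = 14 → (6, 2)
  3a + 3b = 24 and a + 2b = 13 → (3, 5)
  a + 2b = 13 and b = 6 → (1, 6)
  b = 6 and a = 0 → (0, 6)

Vertices: (0, 0), (7, 0), (6, 2), (3, 5), (1, 6), (0, 6)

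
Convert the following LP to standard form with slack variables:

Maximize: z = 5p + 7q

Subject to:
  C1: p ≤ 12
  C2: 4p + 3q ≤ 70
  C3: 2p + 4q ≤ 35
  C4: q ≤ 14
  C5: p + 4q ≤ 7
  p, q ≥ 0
max z = 5p + 7q

s.t.
  p + s1 = 12
  4p + 3q + s2 = 70
  2p + 4q + s3 = 35
  q + s4 = 14
  p + 4q + s5 = 7
  p, q, s1, s2, s3, s4, s5 ≥ 0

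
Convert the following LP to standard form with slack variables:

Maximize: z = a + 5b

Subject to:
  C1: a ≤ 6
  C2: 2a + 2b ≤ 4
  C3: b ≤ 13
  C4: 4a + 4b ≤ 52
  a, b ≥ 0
max z = a + 5b

s.t.
  a + s1 = 6
  2a + 2b + s2 = 4
  b + s3 = 13
  4a + 4b + s4 = 52
  a, b, s1, s2, s3, s4 ≥ 0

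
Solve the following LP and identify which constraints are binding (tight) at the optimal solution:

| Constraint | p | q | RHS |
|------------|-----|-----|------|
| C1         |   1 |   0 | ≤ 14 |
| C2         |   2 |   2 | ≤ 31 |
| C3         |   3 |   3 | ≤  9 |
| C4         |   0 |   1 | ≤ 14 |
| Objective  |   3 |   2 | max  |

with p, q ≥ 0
Optimal: p = 3, q = 0
Binding: C3, q ≥ 0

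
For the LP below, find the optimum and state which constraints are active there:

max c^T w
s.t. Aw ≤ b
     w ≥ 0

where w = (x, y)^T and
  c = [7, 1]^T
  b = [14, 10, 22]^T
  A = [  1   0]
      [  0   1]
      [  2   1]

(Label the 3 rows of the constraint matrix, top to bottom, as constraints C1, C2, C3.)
Optimal: x = 11, y = 0
Slack at optimum:
  C1: slack = 3
  C2: slack = 10
  C3: slack = 0 (binding)
  x ≥ 0: x = 11
  y ≥ 0: y = 0 (binding)
Binding constraints: C3, y ≥ 0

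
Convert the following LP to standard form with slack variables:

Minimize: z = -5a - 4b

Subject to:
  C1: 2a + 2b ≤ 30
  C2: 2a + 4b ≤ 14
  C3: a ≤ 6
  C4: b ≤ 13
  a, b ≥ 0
min z = -5a - 4b

s.t.
  2a + 2b + s1 = 30
  2a + 4b + s2 = 14
  a + s3 = 6
  b + s4 = 13
  a, b, s1, s2, s3, s4 ≥ 0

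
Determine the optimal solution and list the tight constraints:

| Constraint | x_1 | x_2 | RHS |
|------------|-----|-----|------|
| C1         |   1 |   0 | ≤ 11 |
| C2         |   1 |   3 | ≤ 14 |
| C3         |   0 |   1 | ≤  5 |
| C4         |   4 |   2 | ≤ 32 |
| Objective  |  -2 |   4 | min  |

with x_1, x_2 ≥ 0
Optimal: x_1 = 8, x_2 = 0
Slack at optimum:
  C1: slack = 3
  C2: slack = 6
  C3: slack = 5
  C4: slack = 0 (binding)
  x_1 ≥ 0: x_1 = 8
  x_2 ≥ 0: x_2 = 0 (binding)
Binding constraints: C4, x_2 ≥ 0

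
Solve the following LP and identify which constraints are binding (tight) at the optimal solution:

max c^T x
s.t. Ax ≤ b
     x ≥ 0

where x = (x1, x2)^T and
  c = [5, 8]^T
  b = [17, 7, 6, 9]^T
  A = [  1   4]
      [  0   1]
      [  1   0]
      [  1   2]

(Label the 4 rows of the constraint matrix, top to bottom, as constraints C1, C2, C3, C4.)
Optimal: x1 = 6, x2 = 1.5
Binding: C3, C4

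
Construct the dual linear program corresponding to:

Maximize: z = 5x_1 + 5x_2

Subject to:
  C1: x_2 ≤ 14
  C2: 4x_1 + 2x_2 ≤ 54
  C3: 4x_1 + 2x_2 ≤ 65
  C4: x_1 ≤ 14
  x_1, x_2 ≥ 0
Minimize: z = 14y1 + 54y2 + 65y3 + 14y4

Subject to:
  C1: -4y2 - 4y3 - y4 ≤ -5
  C2: -y1 - 2y2 - 2y3 ≤ -5
  y1, y2, y3, y4 ≥ 0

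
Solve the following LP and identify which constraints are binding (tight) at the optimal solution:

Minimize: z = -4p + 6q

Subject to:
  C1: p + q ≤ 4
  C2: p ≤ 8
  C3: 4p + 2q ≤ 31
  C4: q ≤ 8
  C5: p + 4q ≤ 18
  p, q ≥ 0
Optimal: p = 4, q = 0
Binding: C1, q ≥ 0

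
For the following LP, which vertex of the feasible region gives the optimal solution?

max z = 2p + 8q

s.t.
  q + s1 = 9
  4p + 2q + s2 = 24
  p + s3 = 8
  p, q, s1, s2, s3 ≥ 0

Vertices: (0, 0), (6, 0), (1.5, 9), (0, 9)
(1.5, 9) with z = 75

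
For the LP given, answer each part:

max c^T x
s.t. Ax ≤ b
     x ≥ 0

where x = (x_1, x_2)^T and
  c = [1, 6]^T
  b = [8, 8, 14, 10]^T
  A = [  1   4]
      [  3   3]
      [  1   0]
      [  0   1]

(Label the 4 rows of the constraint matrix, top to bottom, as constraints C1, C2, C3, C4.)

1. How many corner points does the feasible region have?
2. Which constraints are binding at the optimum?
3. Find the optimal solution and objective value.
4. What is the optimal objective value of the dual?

1. 4
2. C1, x_1 ≥ 0
3. x_1 = 0, x_2 = 2, z = 12
4. 12 (by strong duality, equal to the primal optimum)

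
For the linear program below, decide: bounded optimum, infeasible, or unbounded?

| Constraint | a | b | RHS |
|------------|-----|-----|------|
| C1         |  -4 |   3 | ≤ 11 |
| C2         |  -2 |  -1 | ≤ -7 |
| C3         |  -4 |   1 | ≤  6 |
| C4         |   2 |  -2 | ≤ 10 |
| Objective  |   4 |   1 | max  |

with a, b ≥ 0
Feasible point: (3, 1) satisfies every constraint, so the LP is feasible.
Direction d = (1, 1): for each constraint row a, a·d ≤ 0 —
  (-4)(1) + (3)(1) = -1 ≤ 0
  (-2)(1) + (-1)(1) = -3 ≤ 0
  (-4)(1) + (1)(1) = -3 ≤ 0
  (2)(1) + (-2)(1) = 0 ≤ 0
and d ≥ 0, so (3, 1) + t·d stays feasible for every t ≥ 0. Along this ray z = 4a + b changes by 5 per unit t, so z → +∞.

Unbounded: there is a feasible ray along which z → +∞.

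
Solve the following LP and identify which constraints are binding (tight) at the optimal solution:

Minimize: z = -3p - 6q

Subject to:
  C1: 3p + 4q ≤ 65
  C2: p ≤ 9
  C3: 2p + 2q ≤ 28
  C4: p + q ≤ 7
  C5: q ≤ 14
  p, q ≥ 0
Optimal: p = 0, q = 7
Binding: C4, p ≥ 0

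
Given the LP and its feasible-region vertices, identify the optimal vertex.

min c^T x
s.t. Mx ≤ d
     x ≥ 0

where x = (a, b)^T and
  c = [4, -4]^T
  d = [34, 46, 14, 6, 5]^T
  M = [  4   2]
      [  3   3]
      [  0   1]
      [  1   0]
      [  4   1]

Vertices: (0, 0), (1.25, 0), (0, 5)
Evaluating z = 4a - 4b at each vertex:
  (0, 0): z = 0
  (1.25, 0): z = 5
  (0, 5): z = -20

The smallest value is z = -20, attained at (0, 5).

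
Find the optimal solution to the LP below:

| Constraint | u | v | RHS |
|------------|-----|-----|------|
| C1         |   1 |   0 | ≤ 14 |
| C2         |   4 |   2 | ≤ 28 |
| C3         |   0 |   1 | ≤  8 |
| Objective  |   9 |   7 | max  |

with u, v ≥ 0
Each vertex is the intersection of two constraint boundaries that also satisfies all remaining constraints:
  u = 0 and v = 0 → (0, 0)
  4u + 2v = 28 and v = 0 → (7, 0)
  4u + 2v = 28 and v = 8 → (3, 8)
  v = 8 and u = 0 → (0, 8)

Evaluating z = 9u + 7v at each vertex:
  (0, 0): z = 0
  (7, 0): z = 63
  (3, 8): z = 83
  (0, 8): z = 56

The maximum is at (3, 8) with z = 83.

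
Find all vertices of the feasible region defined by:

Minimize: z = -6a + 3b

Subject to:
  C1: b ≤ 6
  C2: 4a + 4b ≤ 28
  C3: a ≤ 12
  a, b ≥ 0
Each vertex is the intersection of two constraint boundaries that also satisfies all remaining constraints:
  a = 0 and b = 0 → (0, 0)
  4a + 4b = 28 and b = 0 → (7, 0)
  b = 6 and 4a + 4b = 28 → (1, 6)
  b = 6 and a = 0 → (0, 6)

Vertices: (0, 0), (7, 0), (1, 6), (0, 6)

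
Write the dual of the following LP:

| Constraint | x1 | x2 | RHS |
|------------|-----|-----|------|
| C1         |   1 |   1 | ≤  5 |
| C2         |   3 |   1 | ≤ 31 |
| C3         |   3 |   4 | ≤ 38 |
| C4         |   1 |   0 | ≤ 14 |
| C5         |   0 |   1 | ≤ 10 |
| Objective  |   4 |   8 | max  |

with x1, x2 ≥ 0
Minimize: z = 5y1 + 31y2 + 38y3 + 14y4 + 10y5

Subject to:
  C1: -y1 - 3y2 - 3y3 - y4 ≤ -4
  C2: -y1 - y2 - 4y3 - y5 ≤ -8
  y1, y2, y3, y4, y5 ≥ 0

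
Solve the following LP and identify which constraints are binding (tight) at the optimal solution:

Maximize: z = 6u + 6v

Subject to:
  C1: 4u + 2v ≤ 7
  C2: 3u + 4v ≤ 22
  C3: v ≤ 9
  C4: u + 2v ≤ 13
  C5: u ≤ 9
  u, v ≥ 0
Optimal: u = 0, v = 3.5
Slack at optimum:
  C1: slack = 0 (binding)
  C2: slack = 8
  C3: slack = 5.5
  C4: slack = 6
  C5: slack = 9
  u ≥ 0: u = 0 (binding)
  v ≥ 0: v = 3.5
Binding constraints: C1, u ≥ 0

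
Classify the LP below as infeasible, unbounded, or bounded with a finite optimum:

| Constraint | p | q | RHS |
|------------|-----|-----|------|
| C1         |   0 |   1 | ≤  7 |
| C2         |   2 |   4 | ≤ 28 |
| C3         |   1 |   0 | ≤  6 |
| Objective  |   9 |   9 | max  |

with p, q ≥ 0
The point (6, 4) satisfies every constraint, so the LP is feasible; the constraints give p ≤ 6 and q ≤ 7, which with p, q ≥ 0 keep the feasible region inside a bounded box. A feasible, bounded LP attains a finite optimum at a vertex.

Bounded optimum: z* = 90 at (6, 4).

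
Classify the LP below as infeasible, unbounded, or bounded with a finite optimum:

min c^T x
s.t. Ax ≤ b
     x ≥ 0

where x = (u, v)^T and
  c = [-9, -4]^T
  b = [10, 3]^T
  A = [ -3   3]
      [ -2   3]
Feasible point: (0, 0) satisfies every constraint, so the LP is feasible.
Direction d = (1, 0): for each constraint row a, a·d ≤ 0 —
  (-3)(1) + (3)(0) = -3 ≤ 0
  (-2)(1) + (3)(0) = -2 ≤ 0
and d ≥ 0, so (0, 0) + t·d stays feasible for every t ≥ 0. Along this ray z = -9u - 4v changes by -9 per unit t, so z → −∞.

Unbounded — the objective can decrease without bound over the feasible region.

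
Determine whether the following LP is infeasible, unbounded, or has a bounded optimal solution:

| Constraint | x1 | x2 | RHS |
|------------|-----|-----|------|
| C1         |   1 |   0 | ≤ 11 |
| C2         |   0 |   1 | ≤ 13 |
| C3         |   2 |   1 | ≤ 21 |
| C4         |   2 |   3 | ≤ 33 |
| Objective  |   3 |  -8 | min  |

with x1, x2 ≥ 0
The point (0, 11) satisfies every constraint, so the LP is feasible; the constraints give x1 ≤ 11 and x2 ≤ 13, which with x1, x2 ≥ 0 keep the feasible region inside a bounded box. A feasible, bounded LP attains a finite optimum at a vertex.

Evaluating z = 3x1 - 8x2 at each vertex:
  (0, 0): z = 0
  (10.5, 0): z = 31.5
  (7.5, 6): z = -25.5
  (0, 11): z = -88

Feasible with finite optimum z* = -88 at (0, 11).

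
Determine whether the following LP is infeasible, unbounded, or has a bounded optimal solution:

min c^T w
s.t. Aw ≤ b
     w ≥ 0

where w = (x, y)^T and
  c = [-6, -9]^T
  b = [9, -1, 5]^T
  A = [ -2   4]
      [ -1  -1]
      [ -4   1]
Feasible point: (0, 1) satisfies every constraint, so the LP is feasible.
Direction d = (1, 0): for each constraint row a, a·d ≤ 0 —
  (-2)(1) + (4)(0) = -2 ≤ 0
  (-1)(1) + (-1)(0) = -1 ≤ 0
  (-4)(1) + (1)(0) = -4 ≤ 0
and d ≥ 0, so (0, 1) + t·d stays feasible for every t ≥ 0. Along this ray z = -6x - 9y changes by -6 per unit t, so z → −∞.

Unbounded: there is a feasible ray along which z → −∞.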